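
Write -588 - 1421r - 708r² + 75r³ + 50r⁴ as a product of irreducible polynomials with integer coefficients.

(2r + 7)(5r + 3)(5r + 7)(r - 4)

Trying the rational-root candidates, r = 4 is a root, so (r - 4) is a factor; dividing leaves 50r³ + 275r² + 392r + 147.
Next, r = -7/5 is a root, so (5r + 7) is a factor; dividing leaves 10r² + 41r + 21.
The remaining quadratic factors as (2r + 7)(5r + 3).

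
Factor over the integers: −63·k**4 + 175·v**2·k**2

7·k**2·(5·v − 3·k)·(5·v + 3·k)

Pull out the common factor 7·k**2; 25·v**2 − 9·k**2 is a difference of squares.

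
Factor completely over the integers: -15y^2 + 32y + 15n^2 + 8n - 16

Group: -3y(5y + 5n - 4) + (3n + 4)(5y + 5n - 4); both groups contain (5y + 5n - 4).

-(3y - 3n - 4)(5y + 5n - 4)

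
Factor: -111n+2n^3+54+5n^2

(2n-1)(n+9)(n-6)

Testing divisors of the constant over divisors of the leading coefficient, n = 1/2 is a root, so (2n-1) is a factor; dividing leaves n^2+3n-54.
The remaining quadratic factors as (n+9)(n-6).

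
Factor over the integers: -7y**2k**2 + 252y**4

Every term has a factor of 7y**2. Then 36y**2 - k**2 = (6y)² − (k)².

7y**2(6y - k)(6y + k)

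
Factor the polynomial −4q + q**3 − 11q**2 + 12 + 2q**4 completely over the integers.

Testing divisors of the constant over divisors of the leading coefficient, q = −3/2 is a root, so (2q + 3) divides it; the quotient is q**3 − q**2 − 4q + 4.
Next, q = −2 is a root, giving the factor (q + 2) and quotient q**2 − 3q + 2.
The remaining quadratic factors as (q − 2)(q − 1).

(2q + 3)(q + 2)(q − 1)(q − 2)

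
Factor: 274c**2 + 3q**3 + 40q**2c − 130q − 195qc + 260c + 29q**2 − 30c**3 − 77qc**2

(q − 2c)(q + 15c + 13)(3q + c − 10)

Group: q(3q**2 + 46qc + 29q + 15c**2 − 137c − 130) − 2c(3q**2 + 46qc + 29q + 15c**2 − 137c − 130); both groups contain (3q**2 + 46qc + 29q + 15c**2 − 137c − 130), so (q − 2c) is a factor with cofactor 3q**2 + 46qc + 29q + 15c**2 − 137c − 130.
The cofactor groups again: 3q**2 + 46qc + 29q + 15c**2 − 137c − 130 = 3q(q + 15c + 13) + (c − 10)(q + 15c + 13); both groups contain (q + 15c + 13), giving (3q + c − 10)(q + 15c + 13).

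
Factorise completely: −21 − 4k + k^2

Two integers with product −21 and sum −4 are −7 and 3.

(k + 3)(k − 7)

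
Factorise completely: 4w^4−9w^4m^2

Factor out w^4 first: what remains is −9m^2+4.
Recognize a difference of squares with the parts 2 and 3m.

−w^4(3m+2)(3m−2)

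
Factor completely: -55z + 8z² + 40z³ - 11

(5z + 1)(8z² - 11)

Group as (40z³ - 55z) + (8z² - 11) = 5z(8z² - 11) + (8z² - 11).
Both groups share the factor (8z² - 11).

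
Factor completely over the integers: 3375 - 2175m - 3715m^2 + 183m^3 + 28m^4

(4m + 5)(7m - 5)(m + 15)(m - 9)

Testing divisors of the constant over divisors of the leading coefficient, m = -5/4 is a root, so (4m + 5) is a factor; dividing leaves 7m^3 + 37m^2 - 975m + 675.
Continuing, m = 5/7 is a root, giving the factor (7m - 5) and quotient m^2 + 6m - 135.
The remaining quadratic factors as (m + 15)(m - 9).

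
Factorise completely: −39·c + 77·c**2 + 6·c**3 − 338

Trying the rational-root candidates, c = −2 is a root, so (c + 2) divides it; the quotient is 6·c**2 + 65·c − 169.
The remaining quadratic factors as (c + 13)(6·c − 13).

(6·c − 13)·(c + 13)·(c + 2)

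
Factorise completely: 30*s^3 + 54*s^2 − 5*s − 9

(5*s + 9)*(6*s^2 − 1)

Group as (30*s^3 − 5*s) + (54*s^2 − 9) = 5*s*(6*s^2 − 1) + 9*(6*s^2 − 1).
Both groups share the factor (6*s^2 − 1).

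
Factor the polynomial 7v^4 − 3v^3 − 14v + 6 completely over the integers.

(7v − 3)(v^3 − 2)

Group as (7v^4 − 14v) + (−3v^3 + 6) = 7v(v^3 − 2) − 3(v^3 − 2).
Both groups share the factor (v^3 − 2).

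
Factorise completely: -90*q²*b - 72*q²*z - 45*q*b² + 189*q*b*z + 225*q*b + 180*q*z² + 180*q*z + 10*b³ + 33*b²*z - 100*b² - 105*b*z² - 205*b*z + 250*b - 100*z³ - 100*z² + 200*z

Group: 3*q*(-30*q*b - 24*q*z + 5*b² + 29*b*z - 25*b + 20*z² - 20*z) + (2*b - 5*z - 10)*(-30*q*b - 24*q*z + 5*b² + 29*b*z - 25*b + 20*z² - 20*z); both groups contain (-30*q*b - 24*q*z + 5*b² + 29*b*z - 25*b + 20*z² - 20*z), so (3*q + 2*b - 5*z - 10) is a factor with cofactor -30*q*b - 24*q*z + 5*b² + 29*b*z - 25*b + 20*z² - 20*z.
The cofactor groups again: -30*q*b - 24*q*z + 5*b² + 29*b*z - 25*b + 20*z² - 20*z = -6*q*(5*b + 4*z) + (b + 5*z - 5)*(5*b + 4*z); both groups contain (5*b + 4*z), giving -(6*q - b - 5*z + 5)*(5*b + 4*z).

-(6*q - b - 5*z + 5)*(3*q + 2*b - 5*z - 10)*(5*b + 4*z)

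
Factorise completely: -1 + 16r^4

(2r + 1)(2r - 1)(4r^2 + 1)

Difference of squares twice: with A = 2r and B = 1, A⁴ − B⁴ = (A² − B²)(A² + B²), and A² − B² factors again.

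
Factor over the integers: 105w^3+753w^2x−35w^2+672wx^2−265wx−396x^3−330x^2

Group: 15w(7w^2+53wx+66x^2) + (−6x−5)(7w^2+53wx+66x^2); both groups contain (7w^2+53wx+66x^2), so (15w−6x−5) is a factor with cofactor 7w^2+53wx+66x^2.
The cofactor groups again: 7w^2+53wx+66x^2 = w(7w+11x) + 6x(7w+11x); both groups contain (7w+11x), giving (w+6x)(7w+11x).

(15w−6x−5)(7w+11x)(w+6x)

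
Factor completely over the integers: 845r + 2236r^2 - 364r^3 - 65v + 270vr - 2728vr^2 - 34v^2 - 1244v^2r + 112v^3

Group: v(112v^2 + 212vr - 34v + 28r^2 - 172r - 65) - 13r(112v^2 + 212vr - 34v + 28r^2 - 172r - 65); both groups contain (112v^2 + 212vr - 34v + 28r^2 - 172r - 65), so (v - 13r) is a factor with cofactor 112v^2 + 212vr - 34v + 28r^2 - 172r - 65.
The cofactor groups again: 112v^2 + 212vr - 34v + 28r^2 - 172r - 65 = 8v(14v + 2r - 13) + (14r + 5)(14v + 2r - 13); both groups contain (14v + 2r - 13), giving (8v + 14r + 5)(14v + 2r - 13).

(v - 13r)(8v + 14r + 5)(14v + 2r - 13)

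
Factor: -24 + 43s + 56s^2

Need a pair with product 56·(-24) = -1344 and sum 43: that's -21 and 64.
Split the middle term: 56s^2 - 21s + 64s - 24 = 7s(8s - 3) + 8(8s - 3).

(7s + 8)(8s - 3)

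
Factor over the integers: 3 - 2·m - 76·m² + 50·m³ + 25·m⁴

Testing divisors of the constant over divisors of the leading coefficient, m = 1/5 is a root, giving the factor (5·m - 1) and quotient 5·m³ + 11·m² - 13·m - 3.
Continuing, m = -3 is a root, so (m + 3) divides it; the quotient is 5·m² - 4·m - 1.
The remaining quadratic factors as (m - 1)(5·m + 1).

(5·m + 1)·(5·m - 1)·(m + 3)·(m - 1)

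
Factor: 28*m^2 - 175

7*(2*m + 5)*(2*m - 5)

Factor out 7, leaving 4*m^2 - 25, which is a difference of two squares.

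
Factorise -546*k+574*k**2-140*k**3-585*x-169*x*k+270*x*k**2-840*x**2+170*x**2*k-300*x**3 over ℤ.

Group: 10*x*(-30*x**2+2*x*k-45*x+28*k**2-42*k) + (-5*k+13)*(-30*x**2+2*x*k-45*x+28*k**2-42*k); both groups contain (-30*x**2+2*x*k-45*x+28*k**2-42*k), so (10*x-5*k+13) is a factor with cofactor -30*x**2+2*x*k-45*x+28*k**2-42*k.
The cofactor groups again: -30*x**2+2*x*k-45*x+28*k**2-42*k = -2*x*(15*x+14*k) + (2*k-3)*(15*x+14*k); both groups contain (15*x+14*k), giving -(2*x-2*k+3)*(15*x+14*k).

-(2*x-2*k+3)*(10*x-5*k+13)*(15*x+14*k)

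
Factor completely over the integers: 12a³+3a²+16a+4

(4a+1)(3a²+4)

Group as (12a³+16a) + (3a²+4) = 4a(3a²+4) + (3a²+4).
Both groups share the factor (3a²+4).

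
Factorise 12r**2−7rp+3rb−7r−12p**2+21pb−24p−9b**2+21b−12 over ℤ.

(4r+3p−3b+3)(3r−4p+3b−4)

Group: 4r(3r−4p+3b−4) + (3p−3b+3)(3r−4p+3b−4); both groups contain (3r−4p+3b−4).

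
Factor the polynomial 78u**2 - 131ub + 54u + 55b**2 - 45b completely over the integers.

Group: 6u(13u - 11b + 9) - 5b(13u - 11b + 9); both groups contain (13u - 11b + 9).

(13u - 11b + 9)(6u - 5b)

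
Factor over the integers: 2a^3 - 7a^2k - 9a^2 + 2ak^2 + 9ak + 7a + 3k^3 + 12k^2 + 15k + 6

Group: a(2a^2 - ak - 3a - k^2 - 3k - 2) + (-3k - 3)(2a^2 - ak - 3a - k^2 - 3k - 2); both groups contain (2a^2 - ak - 3a - k^2 - 3k - 2), so (a - 3k - 3) is a factor with cofactor 2a^2 - ak - 3a - k^2 - 3k - 2.
The cofactor groups again: 2a^2 - ak - 3a - k^2 - 3k - 2 = 2a(a - k - 2) + (k + 1)(a - k - 2); both groups contain (a - k - 2), giving (2a + k + 1)(a - k - 2).

(2a + k + 1)(a - 3k - 3)(a - k - 2)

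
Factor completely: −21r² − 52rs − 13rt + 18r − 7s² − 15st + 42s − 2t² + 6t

Group: −7r(3r + 7s + t) + (−s − 2t + 6)(3r + 7s + t); both groups contain (3r + 7s + t).

−(3r + 7s + t)(7r + s + 2t − 6)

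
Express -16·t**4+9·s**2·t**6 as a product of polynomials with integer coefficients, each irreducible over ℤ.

t**4·(3·s·t+4)·(3·s·t-4)

Pull out the common factor t**4, leaving 9·s**2·t**2-16.
Recognize a difference of squares with the parts 3·s·t and 4.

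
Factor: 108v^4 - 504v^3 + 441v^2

Pull out the common factor 9v^2, then factor the remaining trinomial.

9v^2(2v - 7)(6v - 7)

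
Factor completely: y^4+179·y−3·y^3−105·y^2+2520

(y+5)·(y+8)·(y−7)·(y−9)

By the rational root theorem, y = 7 is a root, giving the factor (y−7) and quotient y^3+4·y^2−77·y−360.
Continuing, y = −5 is a root, so (y+5) is a factor; dividing leaves y^2−y−72.
The remaining quadratic factors as (y+8)(y−9).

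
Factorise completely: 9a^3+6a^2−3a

3a(3a−1)(a+1)

Pull out the common factor 3a, then factor the remaining trinomial.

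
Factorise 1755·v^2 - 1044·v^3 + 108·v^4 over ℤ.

9·v^2·(2·v - 15)·(6·v - 13)

Pull out the common factor 9·v^2, then factor the remaining trinomial.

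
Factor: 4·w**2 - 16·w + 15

Need a pair with product 4·15 = 60 and sum -16: that's -10 and -6.
Split the middle term: 4·w**2 - 10·w - 6·w + 15 = 2·w·(2·w - 5) - 3·(2·w - 5).

(2·w - 3)·(2·w - 5)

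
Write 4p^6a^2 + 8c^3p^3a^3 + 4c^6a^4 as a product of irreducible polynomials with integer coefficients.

4a^2(c^3a + p^3)^2

Pull out the common factor 4a^2, leaving c^6a^2 + 2c^3p^3a + p^6.
Recognize a perfect-square trinomial with the parts p^3 and c^3a.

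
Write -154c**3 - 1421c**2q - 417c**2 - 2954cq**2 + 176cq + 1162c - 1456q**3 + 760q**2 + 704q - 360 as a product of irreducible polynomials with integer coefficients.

Group: 7c(-22c**2 - 159cq - 91c - 104q**2 - 20q + 36) + (14q - 10)(-22c**2 - 159cq - 91c - 104q**2 - 20q + 36); both groups contain (-22c**2 - 159cq - 91c - 104q**2 - 20q + 36), so (7c + 14q - 10) is a factor with cofactor -22c**2 - 159cq - 91c - 104q**2 - 20q + 36.
The cofactor groups again: -22c**2 - 159cq - 91c - 104q**2 - 20q + 36 = -2c(11c + 8q - 4) + (-13q - 9)(11c + 8q - 4); both groups contain (11c + 8q - 4), giving -(2c + 13q + 9)(11c + 8q - 4).

-(11c + 8q - 4)(2c + 13q + 9)(7c + 14q - 10)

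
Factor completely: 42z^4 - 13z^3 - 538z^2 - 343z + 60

(6z + 5)(7z - 1)(z + 3)(z - 4)

Testing divisors of the constant over divisors of the leading coefficient, z = -3 is a root, so (z + 3) is a factor; dividing leaves 42z^3 - 139z^2 - 121z + 20.
Then z = 1/7 is a root, giving the factor (7z - 1) and quotient 6z^2 - 19z - 20.
The remaining quadratic factors as (6z + 5)(z - 4).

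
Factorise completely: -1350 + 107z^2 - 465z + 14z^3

(2z - 9)(7z + 15)(z + 10)

By the rational root theorem, z = -15/7 is a root, so (7z + 15) divides it; the quotient is 2z^2 + 11z - 90.
The remaining quadratic factors as (z + 10)(2z - 9).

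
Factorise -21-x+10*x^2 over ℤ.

Need a pair with product 10·(-21) = -210 and sum -1: that's -15 and 14.
Split the middle term: 10*x^2-15*x + 14*x-21 = 5*x*(2*x-3) + 7*(2*x-3).

(2*x-3)*(5*x+7)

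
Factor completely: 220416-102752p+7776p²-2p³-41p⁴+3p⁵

Trying the rational-root candidates, p = -14 is a root, giving the factor (p+14) and quotient 3p⁴-83p³+1160p²-8464p+15744.
Continuing, p = 8/3 is a root, giving the factor (3p-8) and quotient p³-25p²+320p-1968.
Continuing, p = 12 is a root, so (p-12) divides it; the quotient is p²-13p+164.
The quadratic p²-13p+164 has discriminant -487 < 0 and is irreducible over ℤ.

(3p-8)(p+14)(p-12)(p²-13p+164)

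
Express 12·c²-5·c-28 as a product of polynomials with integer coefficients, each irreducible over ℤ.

(3·c+4)·(4·c-7)

Need a pair with product 12·(-28) = -336 and sum -5: that's 16 and -21.
Split the middle term: 12·c²+16·c - 21·c-28 = 4·c·(3·c+4) - 7·(3·c+4).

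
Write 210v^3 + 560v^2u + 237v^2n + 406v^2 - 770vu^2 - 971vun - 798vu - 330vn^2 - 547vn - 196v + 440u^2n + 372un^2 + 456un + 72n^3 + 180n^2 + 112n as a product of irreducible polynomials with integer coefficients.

Group: 7v(30v^2 + 80vu + 51vn + 58v - 110u^2 - 93un - 114u - 18n^2 - 45n - 28) - 4n(30v^2 + 80vu + 51vn + 58v - 110u^2 - 93un - 114u - 18n^2 - 45n - 28); both groups contain (30v^2 + 80vu + 51vn + 58v - 110u^2 - 93un - 114u - 18n^2 - 45n - 28), so (7v - 4n) is a factor with cofactor 30v^2 + 80vu + 51vn + 58v - 110u^2 - 93un - 114u - 18n^2 - 45n - 28.
The cofactor groups again: 30v^2 + 80vu + 51vn + 58v - 110u^2 - 93un - 114u - 18n^2 - 45n - 28 = 3v(10v - 10u - 3n - 4) + (11u + 6n + 7)(10v - 10u - 3n - 4); both groups contain (10v - 10u - 3n - 4), giving (3v + 11u + 6n + 7)(10v - 10u - 3n - 4).

(10v - 10u - 3n - 4)(7v - 4n)(3v + 11u + 6n + 7)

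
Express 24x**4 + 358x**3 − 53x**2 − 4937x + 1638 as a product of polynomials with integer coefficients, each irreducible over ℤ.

(2x + 9)(3x − 1)(4x − 13)(x + 14)

Among the possible rational roots, x = −14 is a root, so (x + 14) divides it; the quotient is 24x**3 + 22x**2 − 361x + 117.
Continuing, x = 1/3 is a root, giving the factor (3x − 1) and quotient 8x**2 + 10x − 117.
The remaining quadratic factors as (4x − 13)(2x + 9).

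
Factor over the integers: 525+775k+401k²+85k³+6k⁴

(2k+5)(3k+5)(k+3)(k+7)

Trying the rational-root candidates, k = -3 is a root, so (k+3) is a factor; dividing leaves 6k³+67k²+200k+175.
Then k = -5/3 is a root, so (3k+5) divides it; the quotient is 2k²+19k+35.
The remaining quadratic factors as (k+7)(2k+5).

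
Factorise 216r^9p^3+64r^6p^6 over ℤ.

8p^3r^6(3r+2p)(9r^2−6rp+4p^2)

Every term has a factor of 8r^6p^3; factoring it out leaves 27r^3+8p^3.
Recognize a sum of cubes with the parts 3r and 2p.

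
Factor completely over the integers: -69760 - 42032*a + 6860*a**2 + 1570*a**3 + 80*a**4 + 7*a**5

(7*a + 10)*(a + 8)*(a - 4)*(a**2 + 6*a + 218)

By the rational root theorem, a = -8 is a root, so (a + 8) is a factor; dividing leaves 7*a**4 + 24*a**3 + 1378*a**2 - 4164*a - 8720.
Next, a = 4 is a root, so (a - 4) is a factor; dividing leaves 7*a**3 + 52*a**2 + 1586*a + 2180.
Next, a = -10/7 is a root, giving the factor (7*a + 10) and quotient a**2 + 6*a + 218.
The quadratic a**2 + 6*a + 218 has discriminant -836 < 0 and is irreducible over ℤ.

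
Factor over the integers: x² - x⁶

-x²*(x + 1)*(x - 1)*(x² + 1)

Pull out the common factor x², leaving -x⁴ + 1.
Recognize a difference of squares with the parts 1 and x².
-x² + 1 is again a difference of squares: (-x + 1)*(x + 1).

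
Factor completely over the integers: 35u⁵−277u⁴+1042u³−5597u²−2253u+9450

Trying the rational-root candidates, u = 6/5 is a root, so (5u−6) is a factor; dividing leaves 7u⁴−47u³+152u²−937u−1575.
Next, u = −9/7 is a root, so (7u+9) divides it; the quotient is u³−8u²+32u−175.
Continuing, u = 7 is a root, so (u−7) divides it; the quotient is u²−u+25.
The quadratic u²−u+25 has discriminant −99 < 0 and is irreducible over ℤ.

(5u−6)(7u+9)(u−7)(u²−u+25)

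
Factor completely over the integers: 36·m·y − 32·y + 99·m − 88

Group as (36·m·y + 99·m) + (−32·y − 88) = 9·m·(4·y + 11) − 8·(4·y + 11).
Both groups share the factor (4·y + 11).

(4·y + 11)·(9·m − 8)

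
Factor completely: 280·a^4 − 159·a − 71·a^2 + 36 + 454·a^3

Testing divisors of the constant over divisors of the leading coefficient, a = 1/4 is a root, giving the factor (4·a − 1) and quotient 70·a^3 + 131·a^2 + 15·a − 36.
Then a = −4/5 is a root, giving the factor (5·a + 4) and quotient 14·a^2 + 15·a − 9.
The remaining quadratic factors as (7·a − 3)(2·a + 3).

(2·a + 3)·(4·a − 1)·(5·a + 4)·(7·a − 3)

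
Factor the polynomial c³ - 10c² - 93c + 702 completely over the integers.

(c + 9)(c - 13)(c - 6)

By the rational root theorem, c = 13 is a root, giving the factor (c - 13) and quotient c² + 3c - 54.
The remaining quadratic factors as (c + 9)(c - 6).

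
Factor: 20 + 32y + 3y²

(3y + 2)(y + 10)

Need a pair with product 3·20 = 60 and sum 32: that's 30 and 2.
Split the middle term: 3y² + 30y + 2y + 20 = 3y(y + 10) + 2(y + 10).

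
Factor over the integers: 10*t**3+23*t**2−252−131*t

(2*t−7)*(5*t+9)*(t+4)

Trying the rational-root candidates, t = −4 is a root, so (t+4) divides it; the quotient is 10*t**2−17*t−63.
The remaining quadratic factors as (5*t+9)(2*t−7).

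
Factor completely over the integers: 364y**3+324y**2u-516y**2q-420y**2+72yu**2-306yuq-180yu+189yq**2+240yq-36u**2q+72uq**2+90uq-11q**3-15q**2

Group: 13y(28y**2+12yu-16yq-6uq+q**2) + (6u-11q-15)(28y**2+12yu-16yq-6uq+q**2); both groups contain (28y**2+12yu-16yq-6uq+q**2), so (13y+6u-11q-15) is a factor with cofactor 28y**2+12yu-16yq-6uq+q**2.
The cofactor groups again: 28y**2+12yu-16yq-6uq+q**2 = 2y(14y+6u-q) - q(14y+6u-q); both groups contain (14y+6u-q), giving (2y-q)(14y+6u-q).

(13y+6u-11q-15)(2y-q)(14y+6u-q)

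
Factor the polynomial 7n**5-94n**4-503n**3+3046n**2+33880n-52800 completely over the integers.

Trying the rational-root candidates, n = 8 is a root, so (n-8) is a factor; dividing leaves 7n**4-38n**3-807n**2-3410n+6600.
Then n = 15 is a root, so (n-15) divides it; the quotient is 7n**3+67n**2+198n-440.
Then n = 10/7 is a root, giving the factor (7n-10) and quotient n**2+11n+44.
The quadratic n**2+11n+44 has discriminant -55 < 0 and is irreducible over ℤ.

(7n-10)(n-15)(n-8)(n**2+11n+44)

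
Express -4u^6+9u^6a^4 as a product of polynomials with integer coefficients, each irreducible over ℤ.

u^6(3a^2+2)(3a^2-2)

Every term has a factor of u^6; factoring it out leaves 9a^4-4.
Recognize a difference of squares with the parts 3a^2 and 2.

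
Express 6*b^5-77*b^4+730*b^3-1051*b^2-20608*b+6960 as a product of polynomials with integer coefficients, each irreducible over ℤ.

(2*b-15)*(3*b-1)*(b+4)*(b^2-9*b+116)

Testing divisors of the constant over divisors of the leading coefficient, b = 1/3 is a root, so (3*b-1) is a factor; dividing leaves 2*b^4-25*b^3+235*b^2-272*b-6960.
Next, b = -4 is a root, so (b+4) is a factor; dividing leaves 2*b^3-33*b^2+367*b-1740.
Then b = 15/2 is a root, giving the factor (2*b-15) and quotient b^2-9*b+116.
The quadratic b^2-9*b+116 has discriminant -383 < 0 and is irreducible over ℤ.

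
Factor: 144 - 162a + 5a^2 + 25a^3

(5a - 6)(5a - 8)(a + 3)

Among the possible rational roots, a = -3 is a root, so (a + 3) is a factor; dividing leaves 25a^2 - 70a + 48.
The remaining quadratic factors as (5a - 8)(5a - 6).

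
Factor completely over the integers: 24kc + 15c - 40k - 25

Group as (24kc - 40k) + (15c - 25) = 8k(3c - 5) + 5(3c - 5).
Both groups share the factor (3c - 5).

(3c - 5)(8k + 5)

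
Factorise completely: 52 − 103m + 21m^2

(3m − 13)(7m − 4)

Need a pair with product 21·52 = 1092 and sum −103: that's −12 and −91.
Split the middle term: 21m^2 − 12m − 91m + 52 = 3m(7m − 4) − 13(7m − 4).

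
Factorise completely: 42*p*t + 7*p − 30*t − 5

Group as (42*p*t + 7*p) + (−30*t − 5) = 7*p*(6*t + 1) − 5*(6*t + 1).
Both groups share the factor (6*t + 1).

(6*t + 1)*(7*p − 5)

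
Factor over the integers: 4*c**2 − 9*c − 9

Need a pair with product 4·(−9) = −36 and sum −9: that's 3 and −12.
Split the middle term: 4*c**2 + 3*c − 12*c − 9 = c*(4*c + 3) − 3*(4*c + 3).

(4*c + 3)*(c − 3)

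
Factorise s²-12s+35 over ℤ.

Two integers with product 35 and sum -12 are -7 and -5.

(s-5)(s-7)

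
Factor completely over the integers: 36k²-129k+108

3(3k-4)(4k-9)

Pull out the common factor 3, then factor the remaining trinomial.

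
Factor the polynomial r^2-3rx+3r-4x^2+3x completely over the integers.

Group: r(r+x) + (-4x+3)(r+x); both groups contain (r+x).

(r+x)(r-4x+3)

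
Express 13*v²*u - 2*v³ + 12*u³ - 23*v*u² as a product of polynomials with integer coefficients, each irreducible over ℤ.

Group: v*(-2*v² + 11*v*u - 12*u²) - u*(-2*v² + 11*v*u - 12*u²); both groups contain (-2*v² + 11*v*u - 12*u²), so (v - u) is a factor with cofactor -2*v² + 11*v*u - 12*u².
The cofactor groups again: -2*v² + 11*v*u - 12*u² = -2*v*(v - 4*u) + 3*u*(v - 4*u); both groups contain (v - 4*u), giving -(2*v - 3*u)*(v - 4*u).

-(2*v - 3*u)*(v - 4*u)*(v - u)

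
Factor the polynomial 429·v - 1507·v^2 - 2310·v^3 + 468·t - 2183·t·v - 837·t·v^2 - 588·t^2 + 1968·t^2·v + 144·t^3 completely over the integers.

(12·t + 11·v)·(12·t - 15·v - 13)·(t + 14·v - 3)

Group: 12·t·(12·t^2 + 153·t·v - 49·t - 210·v^2 - 137·v + 39) + 11·v·(12·t^2 + 153·t·v - 49·t - 210·v^2 - 137·v + 39); both groups contain (12·t^2 + 153·t·v - 49·t - 210·v^2 - 137·v + 39), so (12·t + 11·v) is a factor with cofactor 12·t^2 + 153·t·v - 49·t - 210·v^2 - 137·v + 39.
The cofactor groups again: 12·t^2 + 153·t·v - 49·t - 210·v^2 - 137·v + 39 = 12·t·(t + 14·v - 3) + (-15·v - 13)·(t + 14·v - 3); both groups contain (t + 14·v - 3), giving (12·t - 15·v - 13)·(t + 14·v - 3).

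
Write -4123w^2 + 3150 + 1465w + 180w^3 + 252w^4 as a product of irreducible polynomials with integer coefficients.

Trying the rational-root candidates, w = -5/7 is a root, giving the factor (7w + 5) and quotient 36w^3 - 589w + 630.
Next, w = 10/3 is a root, so (3w - 10) divides it; the quotient is 12w^2 + 40w - 63.
The remaining quadratic factors as (2w + 9)(6w - 7).

(2w + 9)(3w - 10)(6w - 7)(7w + 5)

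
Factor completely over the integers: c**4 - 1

(c + 1)(c - 1)(c**2 + 1)

Write as (c**2)² − (1)², then factor c**2 - 1 once more.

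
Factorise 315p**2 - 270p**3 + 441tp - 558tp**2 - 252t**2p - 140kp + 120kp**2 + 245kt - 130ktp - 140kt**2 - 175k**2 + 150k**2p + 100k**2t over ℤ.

Group: 5k(20kt + 30kp - 35k - 28t**2 - 62tp + 49t - 30p**2 + 35p) + 9p(20kt + 30kp - 35k - 28t**2 - 62tp + 49t - 30p**2 + 35p); both groups contain (20kt + 30kp - 35k - 28t**2 - 62tp + 49t - 30p**2 + 35p), so (5k + 9p) is a factor with cofactor 20kt + 30kp - 35k - 28t**2 - 62tp + 49t - 30p**2 + 35p.
The cofactor groups again: 20kt + 30kp - 35k - 28t**2 - 62tp + 49t - 30p**2 + 35p = 5k(4t + 6p - 7) + (-7t - 5p)(4t + 6p - 7); both groups contain (4t + 6p - 7), giving (5k - 7t - 5p)(4t + 6p - 7).

(5k + 9p)(5k - 7t - 5p)(4t + 6p - 7)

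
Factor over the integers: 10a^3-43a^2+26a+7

(2a-7)(5a+1)(a-1)

Trying the rational-root candidates, a = -1/5 is a root, giving the factor (5a+1) and quotient 2a^2-9a+7.
The remaining quadratic factors as (2a-7)(a-1).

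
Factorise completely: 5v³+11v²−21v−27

Testing divisors of the constant over divisors of the leading coefficient, v = −3 is a root, so (v+3) divides it; the quotient is 5v²−4v−9.
The remaining quadratic factors as (v+1)(5v−9).

(5v−9)(v+1)(v+3)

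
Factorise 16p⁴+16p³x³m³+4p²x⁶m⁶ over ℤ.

Factor out 4p² first: what remains is 4p²+4px³m³+x⁶m⁶.
Recognize a perfect-square trinomial with the parts x³m³ and 2p.

4p²(2p+x³m³)²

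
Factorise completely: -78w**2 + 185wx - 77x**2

Group: -13w(6w - 11x) + 7x(6w - 11x); both groups contain (6w - 11x).

-(13w - 7x)(6w - 11x)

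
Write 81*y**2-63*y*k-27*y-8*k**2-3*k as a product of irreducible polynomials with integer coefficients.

Group: 9*y*(9*y-8*k-3) + k*(9*y-8*k-3); both groups contain (9*y-8*k-3).

(9*y-8*k-3)*(9*y+k)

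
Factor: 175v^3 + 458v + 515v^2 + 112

By the rational root theorem, v = -7/5 is a root, giving the factor (5v + 7) and quotient 35v^2 + 54v + 16.
The remaining quadratic factors as (7v + 8)(5v + 2).

(5v + 2)(5v + 7)(7v + 8)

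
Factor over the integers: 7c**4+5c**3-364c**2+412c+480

(7c+5)(c+8)(c-2)(c-6)

Trying the rational-root candidates, c = -8 is a root, giving the factor (c+8) and quotient 7c**3-51c**2+44c+60.
Then c = 2 is a root, so (c-2) divides it; the quotient is 7c**2-37c-30.
The remaining quadratic factors as (7c+5)(c-6).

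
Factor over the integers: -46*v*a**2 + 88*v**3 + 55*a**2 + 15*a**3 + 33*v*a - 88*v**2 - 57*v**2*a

Group: v*(88*v**2 + 31*v*a - 88*v - 15*a**2 - 55*a) - a*(88*v**2 + 31*v*a - 88*v - 15*a**2 - 55*a); both groups contain (88*v**2 + 31*v*a - 88*v - 15*a**2 - 55*a), so (v - a) is a factor with cofactor 88*v**2 + 31*v*a - 88*v - 15*a**2 - 55*a.
The cofactor groups again: 88*v**2 + 31*v*a - 88*v - 15*a**2 - 55*a = 8*v*(11*v - 3*a - 11) + 5*a*(11*v - 3*a - 11); both groups contain (11*v - 3*a - 11), giving (8*v + 5*a)*(11*v - 3*a - 11).

(11*v - 3*a - 11)*(v - a)*(8*v + 5*a)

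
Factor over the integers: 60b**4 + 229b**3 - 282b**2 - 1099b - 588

Among the possible rational roots, b = 7/3 is a root, so (3b - 7) divides it; the quotient is 20b**3 + 123b**2 + 193b + 84.
Next, b = -7/5 is a root, so (5b + 7) is a factor; dividing leaves 4b**2 + 19b + 12.
The remaining quadratic factors as (b + 4)(4b + 3).

(3b - 7)(4b + 3)(5b + 7)(b + 4)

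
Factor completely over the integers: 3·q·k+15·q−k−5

(3·q−1)·(k+5)

Group as (3·q·k+15·q) + (−k−5) = 3·q·(k+5) − (k+5).
Both groups share the factor (k+5).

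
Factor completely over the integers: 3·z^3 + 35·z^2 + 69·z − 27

Among the possible rational roots, z = −9 is a root, so (z + 9) divides it; the quotient is 3·z^2 + 8·z − 3.
The remaining quadratic factors as (z + 3)(3·z − 1).

(3·z − 1)·(z + 3)·(z + 9)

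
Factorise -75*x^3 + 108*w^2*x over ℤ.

Pull out the common factor 3*x; 36*w^2 - 25*x^2 is a difference of squares.

3*x*(6*w + 5*x)*(6*w - 5*x)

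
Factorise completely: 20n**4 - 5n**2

5n**2(2n + 1)(2n - 1)

Factor out 5n**2, leaving 4n**2 - 1, which is a difference of two squares.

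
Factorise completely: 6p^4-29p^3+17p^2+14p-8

Among the possible rational roots, p = 1 is a root, so (p-1) is a factor; dividing leaves 6p^3-23p^2-6p+8.
Then p = 4 is a root, giving the factor (p-4) and quotient 6p^2+p-2.
The remaining quadratic factors as (3p+2)(2p-1).

(2p-1)(3p+2)(p-1)(p-4)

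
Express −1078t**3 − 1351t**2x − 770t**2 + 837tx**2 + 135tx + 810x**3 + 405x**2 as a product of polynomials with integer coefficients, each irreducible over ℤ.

−(11t − 9x)(14t + 9x)(7t + 10x + 5)

Group: 14t(−77t**2 − 47tx − 55t + 90x**2 + 45x) + 9x(−77t**2 − 47tx − 55t + 90x**2 + 45x); both groups contain (−77t**2 − 47tx − 55t + 90x**2 + 45x), so (14t + 9x) is a factor with cofactor −77t**2 − 47tx − 55t + 90x**2 + 45x.
The cofactor groups again: −77t**2 − 47tx − 55t + 90x**2 + 45x = −11t(7t + 10x + 5) + 9x(7t + 10x + 5); both groups contain (7t + 10x + 5), giving −(11t − 9x)(7t + 10x + 5).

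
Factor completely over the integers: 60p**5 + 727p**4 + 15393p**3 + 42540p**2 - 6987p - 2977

(3p - 1)(4p + 13)(5p + 1)(p**2 + 9p + 229)

Testing divisors of the constant over divisors of the leading coefficient, p = -13/4 is a root, so (4p + 13) is a factor; dividing leaves 15p**4 + 133p**3 + 3416p**2 - 467p - 229.
Next, p = 1/3 is a root, giving the factor (3p - 1) and quotient 5p**3 + 46p**2 + 1154p + 229.
Then p = -1/5 is a root, so (5p + 1) is a factor; dividing leaves p**2 + 9p + 229.
The quadratic p**2 + 9p + 229 has discriminant -835 < 0 and is irreducible over ℤ.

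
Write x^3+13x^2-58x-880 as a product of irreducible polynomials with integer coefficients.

Testing divisors of the constant over divisors of the leading coefficient, x = -11 is a root, so (x+11) divides it; the quotient is x^2+2x-80.
The remaining quadratic factors as (x+10)(x-8).

(x+10)(x+11)(x-8)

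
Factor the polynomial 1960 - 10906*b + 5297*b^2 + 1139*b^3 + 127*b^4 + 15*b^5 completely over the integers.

By the rational root theorem, b = 1/5 is a root, so (5*b - 1) is a factor; dividing leaves 3*b^4 + 26*b^3 + 233*b^2 + 1106*b - 1960.
Then b = 4/3 is a root, so (3*b - 4) is a factor; dividing leaves b^3 + 10*b^2 + 91*b + 490.
Then b = -7 is a root, giving the factor (b + 7) and quotient b^2 + 3*b + 70.
The quadratic b^2 + 3*b + 70 has discriminant -271 < 0 and is irreducible over ℤ.

(3*b - 4)*(5*b - 1)*(b + 7)*(b^2 + 3*b + 70)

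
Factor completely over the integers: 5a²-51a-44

Need a pair with product 5·(-44) = -220 and sum -51: that's 4 and -55.
Split the middle term: 5a²+4a - 55a-44 = a(5a+4) - 11(5a+4).

(5a+4)(a-11)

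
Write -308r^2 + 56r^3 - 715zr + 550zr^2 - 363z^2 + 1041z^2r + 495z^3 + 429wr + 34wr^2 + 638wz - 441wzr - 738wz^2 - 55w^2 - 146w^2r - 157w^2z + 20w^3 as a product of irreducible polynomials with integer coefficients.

(5w - 3z - 4r)(w - 11z - 7r)(4w + 15z + 2r - 11)

Group: w(20w^2 + 63wz - 6wr - 55w - 45z^2 - 66zr + 33z - 8r^2 + 44r) + (-11z - 7r)(20w^2 + 63wz - 6wr - 55w - 45z^2 - 66zr + 33z - 8r^2 + 44r); both groups contain (20w^2 + 63wz - 6wr - 55w - 45z^2 - 66zr + 33z - 8r^2 + 44r), so (w - 11z - 7r) is a factor with cofactor 20w^2 + 63wz - 6wr - 55w - 45z^2 - 66zr + 33z - 8r^2 + 44r.
The cofactor groups again: 20w^2 + 63wz - 6wr - 55w - 45z^2 - 66zr + 33z - 8r^2 + 44r = 5w(4w + 15z + 2r - 11) + (-3z - 4r)(4w + 15z + 2r - 11); both groups contain (4w + 15z + 2r - 11), giving (5w - 3z - 4r)(4w + 15z + 2r - 11).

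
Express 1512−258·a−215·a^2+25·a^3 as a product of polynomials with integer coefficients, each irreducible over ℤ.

(5·a+14)·(5·a−12)·(a−9)

Among the possible rational roots, a = 12/5 is a root, so (5·a−12) divides it; the quotient is 5·a^2−31·a−126.
The remaining quadratic factors as (a−9)(5·a+14).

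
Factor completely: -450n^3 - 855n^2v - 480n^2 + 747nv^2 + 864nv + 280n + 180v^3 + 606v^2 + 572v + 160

Group: 6n(-75n^2 + 45nv + 20n + 12v^2 + 34v + 20) + (15v + 8)(-75n^2 + 45nv + 20n + 12v^2 + 34v + 20); both groups contain (-75n^2 + 45nv + 20n + 12v^2 + 34v + 20), so (6n + 15v + 8) is a factor with cofactor -75n^2 + 45nv + 20n + 12v^2 + 34v + 20.
The cofactor groups again: -75n^2 + 45nv + 20n + 12v^2 + 34v + 20 = -15n(5n + v + 2) + (12v + 10)(5n + v + 2); both groups contain (5n + v + 2), giving -(15n - 12v - 10)(5n + v + 2).

-(15n - 12v - 10)(5n + v + 2)(6n + 15v + 8)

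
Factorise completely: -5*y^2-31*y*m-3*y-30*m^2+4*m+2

-(y+5*m+1)*(5*y+6*m-2)

Group: -y*(5*y+6*m-2) + (-5*m-1)*(5*y+6*m-2); both groups contain (5*y+6*m-2).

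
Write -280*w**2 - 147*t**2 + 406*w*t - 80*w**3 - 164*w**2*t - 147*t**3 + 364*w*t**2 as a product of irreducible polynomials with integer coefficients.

Group: 10*w*(-8*w**2 - 22*w*t - 28*w + 21*t**2 + 21*t) - 7*t*(-8*w**2 - 22*w*t - 28*w + 21*t**2 + 21*t); both groups contain (-8*w**2 - 22*w*t - 28*w + 21*t**2 + 21*t), so (10*w - 7*t) is a factor with cofactor -8*w**2 - 22*w*t - 28*w + 21*t**2 + 21*t.
The cofactor groups again: -8*w**2 - 22*w*t - 28*w + 21*t**2 + 21*t = -4*w*(2*w + 7*t + 7) + 3*t*(2*w + 7*t + 7); both groups contain (2*w + 7*t + 7), giving -(4*w - 3*t)*(2*w + 7*t + 7).

-(4*w - 3*t)*(10*w - 7*t)*(2*w + 7*t + 7)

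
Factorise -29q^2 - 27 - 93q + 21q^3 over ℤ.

(3q + 1)(7q + 9)(q - 3)

Among the possible rational roots, q = 3 is a root, so (q - 3) is a factor; dividing leaves 21q^2 + 34q + 9.
The remaining quadratic factors as (3q + 1)(7q + 9).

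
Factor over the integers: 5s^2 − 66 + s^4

Substitute u = s^2 to get a quadratic in u, then factor.
s^2 + 11 is irreducible over ℤ (always positive, so no real roots).
s^2 − 6 is irreducible over ℤ (6 is not a perfect square).

(s^2 + 11)(s^2 − 6)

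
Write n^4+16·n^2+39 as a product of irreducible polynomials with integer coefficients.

Substitute u = n^2 to get a quadratic in u, then factor.
n^2+3 is irreducible over ℤ (always positive, so no real roots).
n^2+13 is irreducible over ℤ (always positive, so no real roots).

(n^2+13)·(n^2+3)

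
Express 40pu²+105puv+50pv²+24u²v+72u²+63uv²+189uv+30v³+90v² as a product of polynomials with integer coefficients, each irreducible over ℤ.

Group: 8u(5pu+10pv+3uv+9u+6v²+18v) + 5v(5pu+10pv+3uv+9u+6v²+18v); both groups contain (5pu+10pv+3uv+9u+6v²+18v), so (8u+5v) is a factor with cofactor 5pu+10pv+3uv+9u+6v²+18v.
The cofactor groups again: 5pu+10pv+3uv+9u+6v²+18v = u(5p+3v+9) + 2v(5p+3v+9); both groups contain (5p+3v+9), giving (u+2v)(5p+3v+9).

(5p+3v+9)(8u+5v)(u+2v)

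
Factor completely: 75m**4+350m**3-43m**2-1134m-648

Among the possible rational roots, m = -4 is a root, giving the factor (m+4) and quotient 75m**3+50m**2-243m-162.
Then m = -9/5 is a root, so (5m+9) divides it; the quotient is 15m**2-17m-18.
The remaining quadratic factors as (3m+2)(5m-9).

(3m+2)(5m+9)(5m-9)(m+4)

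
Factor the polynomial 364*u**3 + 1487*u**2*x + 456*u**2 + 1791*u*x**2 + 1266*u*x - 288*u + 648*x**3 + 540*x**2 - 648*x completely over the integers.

(13*u + 9*x - 6)*(4*u + 9*x)*(7*u + 8*x + 12)

Group: 13*u*(28*u**2 + 95*u*x + 48*u + 72*x**2 + 108*x) + (9*x - 6)*(28*u**2 + 95*u*x + 48*u + 72*x**2 + 108*x); both groups contain (28*u**2 + 95*u*x + 48*u + 72*x**2 + 108*x), so (13*u + 9*x - 6) is a factor with cofactor 28*u**2 + 95*u*x + 48*u + 72*x**2 + 108*x.
The cofactor groups again: 28*u**2 + 95*u*x + 48*u + 72*x**2 + 108*x = 7*u*(4*u + 9*x) + (8*x + 12)*(4*u + 9*x); both groups contain (4*u + 9*x), giving (7*u + 8*x + 12)*(4*u + 9*x).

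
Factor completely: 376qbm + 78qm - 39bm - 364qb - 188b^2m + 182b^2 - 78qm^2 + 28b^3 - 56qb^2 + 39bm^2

-(2q - b)(14b - 3m)(2b - 13m + 13)

Group: 14b(-4qb + 26qm - 26q + 2b^2 - 13bm + 13b) - 3m(-4qb + 26qm - 26q + 2b^2 - 13bm + 13b); both groups contain (-4qb + 26qm - 26q + 2b^2 - 13bm + 13b), so (14b - 3m) is a factor with cofactor -4qb + 26qm - 26q + 2b^2 - 13bm + 13b.
The cofactor groups again: -4qb + 26qm - 26q + 2b^2 - 13bm + 13b = -2q(2b - 13m + 13) + b(2b - 13m + 13); both groups contain (2b - 13m + 13), giving -(2q - b)(2b - 13m + 13).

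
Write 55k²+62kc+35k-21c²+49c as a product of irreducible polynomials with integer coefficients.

Group: 5k(11k-3c+7) + 7c(11k-3c+7); both groups contain (11k-3c+7).

(11k-3c+7)(5k+7c)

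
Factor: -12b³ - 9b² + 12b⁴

3b²(2b + 1)(2b - 3)

Pull out the common factor 3b², then factor the remaining trinomial.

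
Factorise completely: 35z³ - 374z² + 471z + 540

Testing divisors of the constant over divisors of the leading coefficient, z = 9 is a root, so (z - 9) is a factor; dividing leaves 35z² - 59z - 60.
The remaining quadratic factors as (7z + 5)(5z - 12).

(5z - 12)(7z + 5)(z - 9)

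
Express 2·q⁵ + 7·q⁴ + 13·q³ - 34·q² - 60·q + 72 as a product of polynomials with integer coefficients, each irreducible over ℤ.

(2·q - 3)·(q + 2)·(q - 1)·(q² + 4·q + 12)

Testing divisors of the constant over divisors of the leading coefficient, q = 3/2 is a root, so (2·q - 3) divides it; the quotient is q⁴ + 5·q³ + 14·q² + 4·q - 24.
Then q = 1 is a root, so (q - 1) divides it; the quotient is q³ + 6·q² + 20·q + 24.
Next, q = -2 is a root, giving the factor (q + 2) and quotient q² + 4·q + 12.
The quadratic q² + 4·q + 12 has discriminant -32 < 0 and is irreducible over ℤ.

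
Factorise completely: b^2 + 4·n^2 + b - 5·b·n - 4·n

(b - 4·n)·(b - n + 1)

Group: b·(b - n + 1) - 4·n·(b - n + 1); both groups contain (b - n + 1).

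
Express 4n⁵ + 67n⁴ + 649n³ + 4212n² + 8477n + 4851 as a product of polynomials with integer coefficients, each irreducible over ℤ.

Among the possible rational roots, n = -9 is a root, so (n + 9) divides it; the quotient is 4n⁴ + 31n³ + 370n² + 882n + 539.
Then n = -1 is a root, giving the factor (n + 1) and quotient 4n³ + 27n² + 343n + 539.
Then n = -7/4 is a root, so (4n + 7) divides it; the quotient is n² + 5n + 77.
The quadratic n² + 5n + 77 has discriminant -283 < 0 and is irreducible over ℤ.

(4n + 7)(n + 1)(n + 9)(n² + 5n + 77)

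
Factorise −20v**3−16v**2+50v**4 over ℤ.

2v**2(5v+2)(5v−4)

Pull out the common factor 2v**2, then factor the remaining trinomial.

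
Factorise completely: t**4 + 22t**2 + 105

Substitute u = t**2 to get a quadratic in u, then factor.
t**2 + 7 is irreducible over ℤ (always positive, so no real roots).
t**2 + 15 is irreducible over ℤ (always positive, so no real roots).

(t**2 + 15)(t**2 + 7)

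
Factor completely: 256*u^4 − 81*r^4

(4*u − 3*r)*(4*u + 3*r)*(16*u^2 + 9*r^2)

Difference of squares twice: with A = 4*u and B = 3*r, A⁴ − B⁴ = (A² − B²)(A² + B²), and A² − B² factors again.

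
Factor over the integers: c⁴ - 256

(c + 4)·(c - 4)·(c² + 16)

Write as (c²)² − (16)², then factor c² - 16 once more.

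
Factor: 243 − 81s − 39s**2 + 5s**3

(5s − 9)(s + 3)(s − 9)

Among the possible rational roots, s = −3 is a root, so (s + 3) is a factor; dividing leaves 5s**2 − 54s + 81.
The remaining quadratic factors as (s − 9)(5s − 9).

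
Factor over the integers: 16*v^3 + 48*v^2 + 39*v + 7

By the rational root theorem, v = -1 is a root, so (v + 1) is a factor; dividing leaves 16*v^2 + 32*v + 7.
The remaining quadratic factors as (4*v + 7)(4*v + 1).

(4*v + 1)*(4*v + 7)*(v + 1)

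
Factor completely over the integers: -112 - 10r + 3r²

Need a pair with product 3·(-112) = -336 and sum -10: that's -24 and 14.
Split the middle term: 3r² - 24r + 14r - 112 = 3r(r - 8) + 14(r - 8).

(3r + 14)(r - 8)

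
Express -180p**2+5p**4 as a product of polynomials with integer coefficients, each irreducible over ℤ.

5p**2(p+6)(p-6)

Pull out the common factor 5p**2; p**2-36 is a difference of squares.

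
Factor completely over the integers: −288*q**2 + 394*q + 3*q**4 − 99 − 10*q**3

Among the possible rational roots, q = 11 is a root, so (q − 11) is a factor; dividing leaves 3*q**3 + 23*q**2 − 35*q + 9.
Then q = 1 is a root, so (q − 1) is a factor; dividing leaves 3*q**2 + 26*q − 9.
The remaining quadratic factors as (q + 9)(3*q − 1).

(3*q − 1)*(q + 9)*(q − 1)*(q − 11)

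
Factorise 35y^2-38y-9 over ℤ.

(5y+1)(7y-9)

Need a pair with product 35·(-9) = -315 and sum -38: that's -45 and 7.
Split the middle term: 35y^2-45y + 7y-9 = 5y(7y-9) + (7y-9).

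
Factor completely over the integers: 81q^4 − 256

(3q + 4)(3q − 4)(9q^2 + 16)

Write as (9q^2)² − (16)², then factor 9q^2 − 16 once more.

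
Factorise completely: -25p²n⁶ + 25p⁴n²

25n²p²(p - n²)(p + n²)

Factor out 25p²n² first: what remains is p² - n⁴.
Recognize a difference of squares with the parts p and n².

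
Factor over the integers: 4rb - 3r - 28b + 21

Group as (4rb - 3r) + (-28b + 21) = r(4b - 3) - 7(4b - 3).
Both groups share the factor (4b - 3).

(4b - 3)(r - 7)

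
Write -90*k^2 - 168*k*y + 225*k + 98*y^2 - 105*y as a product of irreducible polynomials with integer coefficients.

-(15*k - 7*y)*(6*k + 14*y - 15)

Group: -6*k*(15*k - 7*y) + (-14*y + 15)*(15*k - 7*y); both groups contain (15*k - 7*y).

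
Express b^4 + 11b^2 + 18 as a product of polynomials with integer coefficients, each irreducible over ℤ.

(b^2 + 2)(b^2 + 9)

Substitute u = b^2 to get a quadratic in u, then factor.
b^2 + 9 is irreducible over ℤ (sum of squares).
b^2 + 2 is irreducible over ℤ (always positive, so no real roots).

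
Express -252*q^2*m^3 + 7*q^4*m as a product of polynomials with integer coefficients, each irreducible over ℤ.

Pull out the common factor 7*q^2*m; q^2 - 36*m^2 is a difference of squares.

7*m*q^2*(q - 6*m)*(q + 6*m)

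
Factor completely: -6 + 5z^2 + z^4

Substitute u = z^2 to get a quadratic in u, then factor.
z^2 + 6 is irreducible over ℤ (always positive, so no real roots).
z^2 - 1 is a difference of squares.

(z + 1)(z - 1)(z^2 + 6)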